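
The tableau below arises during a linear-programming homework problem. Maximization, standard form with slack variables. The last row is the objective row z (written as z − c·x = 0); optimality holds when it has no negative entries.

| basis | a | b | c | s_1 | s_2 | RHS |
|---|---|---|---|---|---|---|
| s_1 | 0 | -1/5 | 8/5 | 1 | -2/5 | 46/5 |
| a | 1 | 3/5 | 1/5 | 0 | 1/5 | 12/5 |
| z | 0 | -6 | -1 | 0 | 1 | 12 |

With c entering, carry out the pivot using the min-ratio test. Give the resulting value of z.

Ratio test on column c — row 1: (46/5)/(8/5) = 23/4; row 2: (12/5)/(1/5) = 12. Minimum is 23/4 at row 1 (s_1 leaves); pivot element 8/5.
Pivot on row 1; the z-row RHS becomes 12 − (-1)·(23/4) = 71/4.

71/4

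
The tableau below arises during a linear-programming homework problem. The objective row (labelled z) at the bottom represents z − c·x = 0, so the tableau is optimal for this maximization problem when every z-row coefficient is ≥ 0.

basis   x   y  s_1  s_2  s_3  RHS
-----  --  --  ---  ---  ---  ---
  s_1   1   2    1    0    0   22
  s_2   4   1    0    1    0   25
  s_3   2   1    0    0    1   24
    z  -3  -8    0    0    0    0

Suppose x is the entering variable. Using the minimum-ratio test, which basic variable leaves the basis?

s_2

Column x entries and ratios — s_1: 22/1 = 22; s_2: 25/4 = 25/4; s_3: 24/2 = 12.
Smallest ratio is 25/4 in the row of s_2, so s_2 leaves.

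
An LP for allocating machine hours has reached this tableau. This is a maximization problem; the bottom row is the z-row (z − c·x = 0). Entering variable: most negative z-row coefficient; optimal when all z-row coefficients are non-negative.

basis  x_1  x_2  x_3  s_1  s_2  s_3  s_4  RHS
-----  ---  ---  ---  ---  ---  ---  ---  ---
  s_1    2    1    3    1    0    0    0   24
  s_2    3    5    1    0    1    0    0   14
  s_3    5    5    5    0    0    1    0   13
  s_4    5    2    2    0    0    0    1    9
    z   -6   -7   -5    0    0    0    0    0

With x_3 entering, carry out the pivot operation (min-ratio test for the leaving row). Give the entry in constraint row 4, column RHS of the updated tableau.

19/5

Ratio test on column x_3 — row 1: 24/3 = 8; row 2: 14/1 = 14; row 3: 13/5 = 13/5; row 4: 9/2 = 9/2. Minimum is 13/5 at row 3 (s_3 leaves); pivot element 5.
Divide row 3 by 5; eliminate column x_3 from the other rows.
Row 4 update in column RHS: 9 − 2·(13/5) = 19/5.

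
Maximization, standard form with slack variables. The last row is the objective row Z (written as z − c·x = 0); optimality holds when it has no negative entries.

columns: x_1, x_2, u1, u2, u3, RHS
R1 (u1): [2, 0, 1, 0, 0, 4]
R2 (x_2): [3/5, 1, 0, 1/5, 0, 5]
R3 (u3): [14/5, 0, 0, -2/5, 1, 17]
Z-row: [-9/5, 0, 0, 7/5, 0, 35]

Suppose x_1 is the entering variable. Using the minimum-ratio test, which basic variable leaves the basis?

Column x_1 entries and ratios — u1: 4/2 = 2; x_2: 5/(3/5) = 25/3; u3: 17/(14/5) = 85/14.
Smallest ratio is 2 in the row of u1, so u1 leaves.

u1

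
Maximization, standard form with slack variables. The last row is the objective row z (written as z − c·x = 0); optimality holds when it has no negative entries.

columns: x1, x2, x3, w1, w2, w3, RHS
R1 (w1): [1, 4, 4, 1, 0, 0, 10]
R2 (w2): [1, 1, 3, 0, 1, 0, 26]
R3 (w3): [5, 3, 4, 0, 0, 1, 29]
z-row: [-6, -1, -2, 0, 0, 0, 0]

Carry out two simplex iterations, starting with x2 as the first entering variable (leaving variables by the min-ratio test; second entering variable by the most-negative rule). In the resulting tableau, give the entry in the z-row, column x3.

6/17

Ratio test on column x2 — row 1: 10/4 = 5/2; row 2: 26/1 = 26; row 3: 29/3 = 29/3. Minimum is 5/2 at row 1 (w1 leaves); pivot element 4.
Divide row 1 by 4; eliminate column x2 from the other rows.
Second iteration: most negative z-row entry is -23/4 in column x1, so x1 enters.
Ratio test on column x1 — row 1: (5/2)/(1/4) = 10; row 2: (47/2)/(3/4) = 94/3; row 3: (43/2)/(17/4) = 86/17. Minimum is 86/17 at row 3 (w3 leaves); pivot element 17/4.
Divide row 3 by 17/4; eliminate column x1 from the other rows.
After both pivots, the entry at the z-row, column x3 is 6/17.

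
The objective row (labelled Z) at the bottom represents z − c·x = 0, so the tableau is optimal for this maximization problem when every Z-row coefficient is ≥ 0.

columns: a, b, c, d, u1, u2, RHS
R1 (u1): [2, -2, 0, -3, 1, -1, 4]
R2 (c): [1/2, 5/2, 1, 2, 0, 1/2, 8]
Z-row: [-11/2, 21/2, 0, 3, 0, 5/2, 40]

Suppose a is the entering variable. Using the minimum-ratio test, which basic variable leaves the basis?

u1

Column a entries and ratios — u1: 4/2 = 2; c: 8/(1/2) = 16.
Smallest ratio is 2 in the row of u1, so u1 leaves.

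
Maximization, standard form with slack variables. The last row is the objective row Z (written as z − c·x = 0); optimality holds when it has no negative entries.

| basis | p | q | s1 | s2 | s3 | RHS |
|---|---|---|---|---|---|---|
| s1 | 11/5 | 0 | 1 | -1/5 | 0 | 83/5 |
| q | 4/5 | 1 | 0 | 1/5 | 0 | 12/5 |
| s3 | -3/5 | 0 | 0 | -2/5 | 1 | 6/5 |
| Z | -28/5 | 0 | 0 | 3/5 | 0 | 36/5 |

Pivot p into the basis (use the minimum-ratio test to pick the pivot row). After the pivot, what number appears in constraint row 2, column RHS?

Ratio test on column p — row 1: (83/5)/(11/5) = 83/11; row 2: (12/5)/(4/5) = 3; row 3: entry -3/5 ≤ 0. Minimum is 3 at row 2 (q leaves); pivot element 4/5.
Divide row 2 by 4/5; eliminate column p from the other rows.
In the new row 2, the RHS entry is the old entry divided by the pivot: (12/5)/(4/5) = 3.

3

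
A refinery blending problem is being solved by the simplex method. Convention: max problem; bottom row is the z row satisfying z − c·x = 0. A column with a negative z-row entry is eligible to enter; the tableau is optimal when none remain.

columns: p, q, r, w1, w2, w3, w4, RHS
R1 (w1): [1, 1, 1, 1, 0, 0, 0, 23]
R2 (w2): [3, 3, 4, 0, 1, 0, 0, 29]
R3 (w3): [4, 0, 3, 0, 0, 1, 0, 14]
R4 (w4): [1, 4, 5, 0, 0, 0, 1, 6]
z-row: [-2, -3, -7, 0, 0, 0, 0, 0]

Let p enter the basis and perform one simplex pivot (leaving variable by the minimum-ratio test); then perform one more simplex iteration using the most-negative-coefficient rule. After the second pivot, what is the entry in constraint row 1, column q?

Ratio test on column p — row 1: 23/1 = 23; row 2: 29/3 = 29/3; row 3: 14/4 = 7/2; row 4: 6/1 = 6. Minimum is 7/2 at row 3 (w3 leaves); pivot element 4.
Divide row 3 by 4; eliminate column p from the other rows.
Second iteration: most negative z-row entry is -11/2 in column r, so r enters.
Ratio test on column r — row 1: (39/2)/(1/4) = 78; row 2: (37/2)/(7/4) = 74/7; row 3: (7/2)/(3/4) = 14/3; row 4: (5/2)/(17/4) = 10/17. Minimum is 10/17 at row 4 (w4 leaves); pivot element 17/4.
Divide row 4 by 17/4; eliminate column r from the other rows.
After both pivots, the entry at constraint row 1, column q is 13/17.

13/17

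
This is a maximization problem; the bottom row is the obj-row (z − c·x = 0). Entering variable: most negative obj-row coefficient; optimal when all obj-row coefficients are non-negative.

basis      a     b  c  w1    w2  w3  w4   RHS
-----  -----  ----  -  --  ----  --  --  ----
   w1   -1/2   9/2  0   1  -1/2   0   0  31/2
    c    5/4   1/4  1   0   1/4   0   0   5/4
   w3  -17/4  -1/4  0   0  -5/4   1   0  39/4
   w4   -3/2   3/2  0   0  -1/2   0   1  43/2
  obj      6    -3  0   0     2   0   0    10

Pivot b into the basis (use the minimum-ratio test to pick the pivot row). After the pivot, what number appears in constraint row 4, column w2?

-1/3

Ratio test on column b — row 1: (31/2)/(9/2) = 31/9; row 2: (5/4)/(1/4) = 5; row 3: entry -1/4 ≤ 0; row 4: (43/2)/(3/2) = 43/3. Minimum is 31/9 at row 1 (w1 leaves); pivot element 9/2.
Divide row 1 by 9/2; eliminate column b from the other rows.
Row 4 update in column w2: -1/2 − (3/2)·(-1/9) = -1/3.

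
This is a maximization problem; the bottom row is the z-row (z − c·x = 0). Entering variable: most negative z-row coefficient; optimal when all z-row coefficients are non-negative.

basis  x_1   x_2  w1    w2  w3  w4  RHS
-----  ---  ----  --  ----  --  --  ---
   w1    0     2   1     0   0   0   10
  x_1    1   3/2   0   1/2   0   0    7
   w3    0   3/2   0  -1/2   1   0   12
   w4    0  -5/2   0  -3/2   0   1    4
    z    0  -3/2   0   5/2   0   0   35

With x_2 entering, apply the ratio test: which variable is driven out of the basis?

Column x_2 entries and ratios — w1: 10/2 = 5; x_1: 7/(3/2) = 14/3; w3: 12/(3/2) = 8; w4: -5/2 ≤ 0, skip.
Smallest ratio is 14/3 in the row of x_1, so x_1 leaves.

x_1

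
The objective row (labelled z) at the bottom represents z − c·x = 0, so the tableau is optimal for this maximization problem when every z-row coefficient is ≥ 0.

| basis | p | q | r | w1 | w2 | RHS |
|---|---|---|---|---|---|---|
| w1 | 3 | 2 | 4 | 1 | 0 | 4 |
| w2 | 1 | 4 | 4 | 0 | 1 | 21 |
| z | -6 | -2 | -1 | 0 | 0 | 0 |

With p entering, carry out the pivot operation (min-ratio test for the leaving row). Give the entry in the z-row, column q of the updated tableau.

Ratio test on column p — row 1: 4/3 = 4/3; row 2: 21/1 = 21. Minimum is 4/3 at row 1 (w1 leaves); pivot element 3.
Divide row 1 by 3; eliminate column p from the other rows.
z-row update in column q: -2 − (-6)·(2/3) = 2.

2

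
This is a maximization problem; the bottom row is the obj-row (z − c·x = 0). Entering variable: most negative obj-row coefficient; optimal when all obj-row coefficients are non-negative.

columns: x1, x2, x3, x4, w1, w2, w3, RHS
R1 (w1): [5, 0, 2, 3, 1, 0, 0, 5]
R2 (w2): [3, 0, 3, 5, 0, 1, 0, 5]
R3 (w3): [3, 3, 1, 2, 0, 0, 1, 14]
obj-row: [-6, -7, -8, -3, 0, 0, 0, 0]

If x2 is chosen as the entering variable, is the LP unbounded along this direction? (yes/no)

Column x2 has positive entries in row(s) 3, so the ratio test bounds it — not unbounded.

no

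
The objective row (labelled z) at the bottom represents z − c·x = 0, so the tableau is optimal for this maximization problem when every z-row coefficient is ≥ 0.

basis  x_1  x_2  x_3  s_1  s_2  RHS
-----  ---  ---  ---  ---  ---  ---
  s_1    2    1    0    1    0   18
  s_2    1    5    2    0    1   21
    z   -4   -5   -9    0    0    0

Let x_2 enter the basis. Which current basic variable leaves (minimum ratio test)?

Column x_2 entries and ratios — s_1: 18/1 = 18; s_2: 21/5 = 21/5.
Smallest ratio is 21/5 in the row of s_2, so s_2 leaves.

s_2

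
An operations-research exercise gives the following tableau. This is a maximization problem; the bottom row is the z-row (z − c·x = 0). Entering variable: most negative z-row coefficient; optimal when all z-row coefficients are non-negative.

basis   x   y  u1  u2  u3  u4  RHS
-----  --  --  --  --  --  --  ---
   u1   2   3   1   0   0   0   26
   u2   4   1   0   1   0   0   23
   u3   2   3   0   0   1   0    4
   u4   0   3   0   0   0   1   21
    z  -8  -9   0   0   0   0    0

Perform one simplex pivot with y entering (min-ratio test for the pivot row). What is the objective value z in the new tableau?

12

Ratio test on column y — row 1: 26/3 = 26/3; row 2: 23/1 = 23; row 3: 4/3 = 4/3; row 4: 21/3 = 7. Minimum is 4/3 at row 3 (u3 leaves); pivot element 3.
Pivot on row 3; the z-row RHS becomes 0 − (-9)·(4/3) = 12.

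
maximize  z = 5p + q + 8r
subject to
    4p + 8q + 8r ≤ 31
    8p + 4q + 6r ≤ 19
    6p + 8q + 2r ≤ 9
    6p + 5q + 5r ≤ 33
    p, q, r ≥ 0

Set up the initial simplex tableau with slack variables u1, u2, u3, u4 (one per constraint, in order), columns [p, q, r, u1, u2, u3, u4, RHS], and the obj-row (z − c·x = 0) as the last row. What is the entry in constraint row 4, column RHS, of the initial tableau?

33

The RHS of constraint 4 is b_4 = 33.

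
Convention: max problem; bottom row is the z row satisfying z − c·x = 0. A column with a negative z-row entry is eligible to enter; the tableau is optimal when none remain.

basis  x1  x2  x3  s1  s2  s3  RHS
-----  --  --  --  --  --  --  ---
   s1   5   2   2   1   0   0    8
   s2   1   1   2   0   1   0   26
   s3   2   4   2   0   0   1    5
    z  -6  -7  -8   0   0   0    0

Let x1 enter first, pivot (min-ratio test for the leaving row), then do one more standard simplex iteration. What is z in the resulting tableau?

18

Ratio test on column x1 — row 1: 8/5 = 8/5; row 2: 26/1 = 26; row 3: 5/2 = 5/2. Minimum is 8/5 at row 1 (s1 leaves); pivot element 5.
Pivot on row 1; the z-row RHS becomes 0 − (-6)·(8/5) = 48/5.
Next entering variable (most negative z-row entry -28/5): x3.
Ratio test on column x3 — row 1: (8/5)/(2/5) = 4; row 2: (122/5)/(8/5) = 61/4; row 3: (9/5)/(6/5) = 3/2. Minimum is 3/2 at row 3 (s3 leaves); pivot element 6/5.
After the second pivot the z-row RHS is 48/5 − (-28/5)·(3/2) = 18.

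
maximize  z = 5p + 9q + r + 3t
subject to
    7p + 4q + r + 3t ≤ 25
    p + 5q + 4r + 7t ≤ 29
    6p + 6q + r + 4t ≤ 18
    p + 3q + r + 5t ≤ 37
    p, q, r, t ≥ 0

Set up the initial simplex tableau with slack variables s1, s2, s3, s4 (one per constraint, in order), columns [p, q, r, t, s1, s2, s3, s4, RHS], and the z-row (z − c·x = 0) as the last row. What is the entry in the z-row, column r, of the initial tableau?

The z-row carries the negated objective coefficients: the r entry is -1.

-1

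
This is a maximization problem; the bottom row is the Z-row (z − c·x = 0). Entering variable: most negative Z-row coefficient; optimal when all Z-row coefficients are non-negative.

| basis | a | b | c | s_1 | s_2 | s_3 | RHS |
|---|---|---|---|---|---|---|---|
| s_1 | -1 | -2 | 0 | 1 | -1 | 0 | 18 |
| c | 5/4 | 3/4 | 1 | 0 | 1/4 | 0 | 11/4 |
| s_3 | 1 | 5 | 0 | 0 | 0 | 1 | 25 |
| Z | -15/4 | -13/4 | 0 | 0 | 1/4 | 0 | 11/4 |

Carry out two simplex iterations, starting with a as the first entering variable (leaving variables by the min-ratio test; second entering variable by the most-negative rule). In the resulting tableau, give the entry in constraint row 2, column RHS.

11/3

Ratio test on column a — row 1: entry -1 ≤ 0; row 2: (11/4)/(5/4) = 11/5; row 3: 25/1 = 25. Minimum is 11/5 at row 2 (c leaves); pivot element 5/4.
Divide row 2 by 5/4; eliminate column a from the other rows.
Second iteration: most negative Z-row entry is -1 in column b, so b enters.
Ratio test on column b — row 1: entry -7/5 ≤ 0; row 2: (11/5)/(3/5) = 11/3; row 3: (114/5)/(22/5) = 57/11. Minimum is 11/3 at row 2 (a leaves); pivot element 3/5.
Divide row 2 by 3/5; eliminate column b from the other rows.
After both pivots, the entry at constraint row 2, column RHS is 11/3.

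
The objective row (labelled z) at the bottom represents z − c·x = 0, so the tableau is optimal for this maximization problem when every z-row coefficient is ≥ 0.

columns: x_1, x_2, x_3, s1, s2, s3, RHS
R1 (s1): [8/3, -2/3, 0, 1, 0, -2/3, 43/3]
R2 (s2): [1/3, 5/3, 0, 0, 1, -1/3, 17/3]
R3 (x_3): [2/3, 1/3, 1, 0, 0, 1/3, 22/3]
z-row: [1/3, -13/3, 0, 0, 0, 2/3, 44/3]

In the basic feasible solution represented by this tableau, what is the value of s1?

43/3

s1 is basic (row 1); its value is the RHS of that row, 43/3.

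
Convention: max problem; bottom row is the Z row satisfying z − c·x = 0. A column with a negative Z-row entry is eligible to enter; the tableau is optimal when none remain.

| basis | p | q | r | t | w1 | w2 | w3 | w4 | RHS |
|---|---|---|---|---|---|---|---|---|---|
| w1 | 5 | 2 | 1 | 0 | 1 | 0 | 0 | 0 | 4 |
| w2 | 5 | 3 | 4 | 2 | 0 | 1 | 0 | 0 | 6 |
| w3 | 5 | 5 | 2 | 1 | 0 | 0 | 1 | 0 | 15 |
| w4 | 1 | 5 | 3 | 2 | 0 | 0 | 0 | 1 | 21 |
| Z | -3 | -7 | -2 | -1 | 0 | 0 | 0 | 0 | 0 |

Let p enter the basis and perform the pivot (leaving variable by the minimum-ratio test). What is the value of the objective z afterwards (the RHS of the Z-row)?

12/5

Ratio test on column p — row 1: 4/5 = 4/5; row 2: 6/5 = 6/5; row 3: 15/5 = 3; row 4: 21/1 = 21. Minimum is 4/5 at row 1 (w1 leaves); pivot element 5.
Pivot on row 1; the Z-row RHS becomes 0 − (-3)·(4/5) = 12/5.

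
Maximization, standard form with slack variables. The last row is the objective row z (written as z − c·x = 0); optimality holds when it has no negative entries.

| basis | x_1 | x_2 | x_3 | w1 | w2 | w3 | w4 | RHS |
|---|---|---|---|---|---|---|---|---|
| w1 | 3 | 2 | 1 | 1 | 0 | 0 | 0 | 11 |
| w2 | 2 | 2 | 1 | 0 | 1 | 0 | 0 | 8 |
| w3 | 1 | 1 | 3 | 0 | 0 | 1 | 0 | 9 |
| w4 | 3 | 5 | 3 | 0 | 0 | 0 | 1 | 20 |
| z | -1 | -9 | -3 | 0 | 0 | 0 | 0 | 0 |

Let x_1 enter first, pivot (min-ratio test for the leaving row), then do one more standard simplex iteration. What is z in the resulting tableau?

Ratio test on column x_1 — row 1: 11/3 = 11/3; row 2: 8/2 = 4; row 3: 9/1 = 9; row 4: 20/3 = 20/3. Minimum is 11/3 at row 1 (w1 leaves); pivot element 3.
Pivot on row 1; the z-row RHS becomes 0 − (-1)·(11/3) = 11/3.
Next entering variable (most negative z-row entry -25/3): x_2.
Ratio test on column x_2 — row 1: (11/3)/(2/3) = 11/2; row 2: (2/3)/(2/3) = 1; row 3: (16/3)/(1/3) = 16; row 4: 9/3 = 3. Minimum is 1 at row 2 (w2 leaves); pivot element 2/3.
After the second pivot the z-row RHS is 11/3 − (-25/3)·1 = 12.

12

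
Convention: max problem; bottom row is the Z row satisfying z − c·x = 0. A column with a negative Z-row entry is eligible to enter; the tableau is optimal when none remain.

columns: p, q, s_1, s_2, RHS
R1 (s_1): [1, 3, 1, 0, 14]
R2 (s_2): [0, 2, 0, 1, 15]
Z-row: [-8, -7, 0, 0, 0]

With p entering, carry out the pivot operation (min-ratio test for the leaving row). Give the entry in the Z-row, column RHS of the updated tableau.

Ratio test on column p — row 1: 14/1 = 14; row 2: entry 0 ≤ 0. Minimum is 14 at row 1 (s_1 leaves); pivot element 1.
Divide row 1 by 1; eliminate column p from the other rows.
Z-row update in column RHS: 0 − (-8)·14 = 112.

112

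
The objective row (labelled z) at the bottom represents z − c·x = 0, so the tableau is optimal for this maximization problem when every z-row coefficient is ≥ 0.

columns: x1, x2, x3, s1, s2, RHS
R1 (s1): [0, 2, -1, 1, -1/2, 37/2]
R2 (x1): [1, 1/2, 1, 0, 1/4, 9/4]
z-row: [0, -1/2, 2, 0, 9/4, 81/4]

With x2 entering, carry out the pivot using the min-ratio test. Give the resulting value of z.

Ratio test on column x2 — row 1: (37/2)/2 = 37/4; row 2: (9/4)/(1/2) = 9/2. Minimum is 9/2 at row 2 (x1 leaves); pivot element 1/2.
Pivot on row 2; the z-row RHS becomes 81/4 − (-1/2)·(9/2) = 45/2.

45/2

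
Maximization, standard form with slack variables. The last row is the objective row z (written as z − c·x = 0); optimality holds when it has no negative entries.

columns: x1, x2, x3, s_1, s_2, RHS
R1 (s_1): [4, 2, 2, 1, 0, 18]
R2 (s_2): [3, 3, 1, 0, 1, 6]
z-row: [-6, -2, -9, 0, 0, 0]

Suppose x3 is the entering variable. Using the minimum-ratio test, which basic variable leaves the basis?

s_2

Column x3 entries and ratios — s_1: 18/2 = 9; s_2: 6/1 = 6.
Smallest ratio is 6 in the row of s_2, so s_2 leaves.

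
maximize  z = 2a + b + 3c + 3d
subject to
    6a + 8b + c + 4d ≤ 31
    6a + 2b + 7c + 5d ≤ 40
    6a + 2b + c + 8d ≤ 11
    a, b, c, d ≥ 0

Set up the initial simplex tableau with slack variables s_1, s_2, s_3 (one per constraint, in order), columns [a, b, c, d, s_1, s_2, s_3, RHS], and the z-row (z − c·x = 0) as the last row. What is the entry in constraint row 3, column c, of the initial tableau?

Constraint 3 has coefficient 1 on c.

1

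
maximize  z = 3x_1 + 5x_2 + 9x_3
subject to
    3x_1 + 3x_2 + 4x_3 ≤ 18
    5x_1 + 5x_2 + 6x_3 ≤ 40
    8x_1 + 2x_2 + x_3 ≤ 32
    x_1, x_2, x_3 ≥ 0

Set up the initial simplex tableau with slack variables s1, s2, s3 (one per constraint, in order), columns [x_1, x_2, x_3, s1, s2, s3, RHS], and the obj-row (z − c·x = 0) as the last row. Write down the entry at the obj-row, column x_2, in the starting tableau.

-5

The obj-row carries the negated objective coefficients: the x_2 entry is -5.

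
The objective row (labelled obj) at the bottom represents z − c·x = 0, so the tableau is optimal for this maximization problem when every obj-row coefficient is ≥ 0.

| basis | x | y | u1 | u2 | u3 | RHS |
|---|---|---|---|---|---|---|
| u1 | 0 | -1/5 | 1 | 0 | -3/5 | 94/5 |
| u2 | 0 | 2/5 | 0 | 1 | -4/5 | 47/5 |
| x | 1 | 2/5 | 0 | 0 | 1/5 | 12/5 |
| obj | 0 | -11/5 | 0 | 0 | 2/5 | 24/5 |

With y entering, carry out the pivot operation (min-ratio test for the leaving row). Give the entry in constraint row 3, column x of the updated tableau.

5/2

Ratio test on column y — row 1: entry -1/5 ≤ 0; row 2: (47/5)/(2/5) = 47/2; row 3: (12/5)/(2/5) = 6. Minimum is 6 at row 3 (x leaves); pivot element 2/5.
Divide row 3 by 2/5; eliminate column y from the other rows.
In the new row 3, the x entry is the old entry divided by the pivot: 1/(2/5) = 5/2.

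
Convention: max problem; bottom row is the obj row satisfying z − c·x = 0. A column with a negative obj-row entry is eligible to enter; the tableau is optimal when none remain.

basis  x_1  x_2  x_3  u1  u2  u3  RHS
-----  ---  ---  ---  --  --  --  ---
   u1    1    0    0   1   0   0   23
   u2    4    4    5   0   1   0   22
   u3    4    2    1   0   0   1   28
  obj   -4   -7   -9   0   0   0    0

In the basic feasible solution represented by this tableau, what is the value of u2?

u2 is basic (row 2); its value is the RHS of that row, 22.

22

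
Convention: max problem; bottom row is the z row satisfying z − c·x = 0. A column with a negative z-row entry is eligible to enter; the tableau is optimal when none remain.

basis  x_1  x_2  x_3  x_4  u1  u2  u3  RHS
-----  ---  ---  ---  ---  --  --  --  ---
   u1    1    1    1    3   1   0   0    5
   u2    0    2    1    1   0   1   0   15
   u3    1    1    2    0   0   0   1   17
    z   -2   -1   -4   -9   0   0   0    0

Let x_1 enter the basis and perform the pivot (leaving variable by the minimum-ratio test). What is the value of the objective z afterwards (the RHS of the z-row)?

10

Ratio test on column x_1 — row 1: 5/1 = 5; row 2: entry 0 ≤ 0; row 3: 17/1 = 17. Minimum is 5 at row 1 (u1 leaves); pivot element 1.
Pivot on row 1; the z-row RHS becomes 0 − (-2)·5 = 10.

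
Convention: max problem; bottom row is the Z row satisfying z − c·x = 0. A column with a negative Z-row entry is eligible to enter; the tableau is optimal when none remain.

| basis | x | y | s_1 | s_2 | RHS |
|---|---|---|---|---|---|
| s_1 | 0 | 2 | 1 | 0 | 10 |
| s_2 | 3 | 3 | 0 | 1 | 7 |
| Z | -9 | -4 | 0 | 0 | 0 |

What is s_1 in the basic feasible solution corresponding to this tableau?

s_1 is basic (row 1); its value is the RHS of that row, 10.

10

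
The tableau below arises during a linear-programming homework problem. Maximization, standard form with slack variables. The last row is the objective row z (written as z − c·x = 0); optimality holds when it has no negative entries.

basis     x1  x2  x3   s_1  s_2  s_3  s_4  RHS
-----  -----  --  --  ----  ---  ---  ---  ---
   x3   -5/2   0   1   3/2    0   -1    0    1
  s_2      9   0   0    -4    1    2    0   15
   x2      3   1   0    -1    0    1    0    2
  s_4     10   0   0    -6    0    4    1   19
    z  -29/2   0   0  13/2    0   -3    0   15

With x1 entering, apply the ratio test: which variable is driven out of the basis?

Column x1 entries and ratios — x3: -5/2 ≤ 0, skip; s_2: 15/9 = 5/3; x2: 2/3 = 2/3; s_4: 19/10 = 19/10.
Smallest ratio is 2/3 in the row of x2, so x2 leaves.

x2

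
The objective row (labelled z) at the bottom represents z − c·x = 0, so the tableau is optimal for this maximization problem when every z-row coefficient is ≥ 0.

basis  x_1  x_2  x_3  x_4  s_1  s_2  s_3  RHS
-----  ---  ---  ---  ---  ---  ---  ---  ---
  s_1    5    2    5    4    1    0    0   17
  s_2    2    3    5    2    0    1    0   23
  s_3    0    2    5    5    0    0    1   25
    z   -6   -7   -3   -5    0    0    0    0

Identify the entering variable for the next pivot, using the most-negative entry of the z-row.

x_2

Negative z-row entries: x_1: -6, x_2: -7, x_3: -3, x_4: -5.
The most negative is -7 in column x_2, so x_2 enters.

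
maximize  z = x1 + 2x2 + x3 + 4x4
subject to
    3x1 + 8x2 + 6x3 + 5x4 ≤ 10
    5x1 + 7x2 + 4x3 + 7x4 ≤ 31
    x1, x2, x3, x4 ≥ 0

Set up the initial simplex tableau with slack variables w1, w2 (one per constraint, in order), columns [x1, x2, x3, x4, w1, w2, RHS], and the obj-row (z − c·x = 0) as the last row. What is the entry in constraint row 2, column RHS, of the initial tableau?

The RHS of constraint 2 is b_2 = 31.

31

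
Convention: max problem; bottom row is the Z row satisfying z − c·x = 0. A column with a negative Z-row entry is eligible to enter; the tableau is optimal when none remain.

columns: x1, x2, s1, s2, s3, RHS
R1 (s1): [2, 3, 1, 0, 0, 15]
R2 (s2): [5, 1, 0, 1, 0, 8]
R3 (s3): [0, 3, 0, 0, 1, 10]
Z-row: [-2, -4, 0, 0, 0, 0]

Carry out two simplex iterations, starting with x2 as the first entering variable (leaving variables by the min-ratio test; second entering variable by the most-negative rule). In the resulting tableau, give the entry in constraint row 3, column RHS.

10/3

Ratio test on column x2 — row 1: 15/3 = 5; row 2: 8/1 = 8; row 3: 10/3 = 10/3. Minimum is 10/3 at row 3 (s3 leaves); pivot element 3.
Divide row 3 by 3; eliminate column x2 from the other rows.
Second iteration: most negative Z-row entry is -2 in column x1, so x1 enters.
Ratio test on column x1 — row 1: 5/2 = 5/2; row 2: (14/3)/5 = 14/15; row 3: entry 0 ≤ 0. Minimum is 14/15 at row 2 (s2 leaves); pivot element 5.
Divide row 2 by 5; eliminate column x1 from the other rows.
After both pivots, the entry at constraint row 3, column RHS is 10/3.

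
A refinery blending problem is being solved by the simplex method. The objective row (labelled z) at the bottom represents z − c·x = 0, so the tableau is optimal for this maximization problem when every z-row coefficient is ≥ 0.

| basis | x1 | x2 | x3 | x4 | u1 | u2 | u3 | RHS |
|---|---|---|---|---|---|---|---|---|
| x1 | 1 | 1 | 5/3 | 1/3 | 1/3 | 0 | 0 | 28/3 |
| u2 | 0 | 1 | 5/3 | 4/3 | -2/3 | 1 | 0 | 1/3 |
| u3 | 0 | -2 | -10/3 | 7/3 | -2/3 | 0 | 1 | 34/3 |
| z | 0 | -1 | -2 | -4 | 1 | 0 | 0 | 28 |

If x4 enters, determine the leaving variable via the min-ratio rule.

Column x4 entries and ratios — x1: (28/3)/(1/3) = 28; u2: (1/3)/(4/3) = 1/4; u3: (34/3)/(7/3) = 34/7.
Smallest ratio is 1/4 in the row of u2, so u2 leaves.

u2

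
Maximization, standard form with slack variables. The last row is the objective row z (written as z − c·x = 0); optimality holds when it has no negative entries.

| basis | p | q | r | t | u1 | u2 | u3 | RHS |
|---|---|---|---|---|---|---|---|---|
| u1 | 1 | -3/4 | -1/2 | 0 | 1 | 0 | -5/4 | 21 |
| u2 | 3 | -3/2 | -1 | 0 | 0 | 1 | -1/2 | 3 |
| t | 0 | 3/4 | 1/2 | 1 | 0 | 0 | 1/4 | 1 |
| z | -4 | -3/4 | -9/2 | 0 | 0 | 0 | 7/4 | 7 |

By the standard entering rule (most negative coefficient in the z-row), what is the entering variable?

r

Negative z-row entries: p: -4, q: -3/4, r: -9/2.
The most negative is -9/2 in column r, so r enters.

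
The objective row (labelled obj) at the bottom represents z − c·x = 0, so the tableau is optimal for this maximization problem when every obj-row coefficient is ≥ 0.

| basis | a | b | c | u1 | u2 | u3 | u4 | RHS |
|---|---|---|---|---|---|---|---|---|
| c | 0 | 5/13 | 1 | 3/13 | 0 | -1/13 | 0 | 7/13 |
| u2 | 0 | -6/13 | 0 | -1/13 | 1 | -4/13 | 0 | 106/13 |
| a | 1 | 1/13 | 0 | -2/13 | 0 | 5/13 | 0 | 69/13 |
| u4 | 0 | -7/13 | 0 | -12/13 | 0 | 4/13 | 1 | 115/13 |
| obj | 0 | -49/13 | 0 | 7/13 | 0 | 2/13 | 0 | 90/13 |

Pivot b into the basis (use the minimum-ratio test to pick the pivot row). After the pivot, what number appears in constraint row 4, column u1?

-3/5

Ratio test on column b — row 1: (7/13)/(5/13) = 7/5; row 2: entry -6/13 ≤ 0; row 3: (69/13)/(1/13) = 69; row 4: entry -7/13 ≤ 0. Minimum is 7/5 at row 1 (c leaves); pivot element 5/13.
Divide row 1 by 5/13; eliminate column b from the other rows.
Row 4 update in column u1: -12/13 − (-7/13)·(3/5) = -3/5.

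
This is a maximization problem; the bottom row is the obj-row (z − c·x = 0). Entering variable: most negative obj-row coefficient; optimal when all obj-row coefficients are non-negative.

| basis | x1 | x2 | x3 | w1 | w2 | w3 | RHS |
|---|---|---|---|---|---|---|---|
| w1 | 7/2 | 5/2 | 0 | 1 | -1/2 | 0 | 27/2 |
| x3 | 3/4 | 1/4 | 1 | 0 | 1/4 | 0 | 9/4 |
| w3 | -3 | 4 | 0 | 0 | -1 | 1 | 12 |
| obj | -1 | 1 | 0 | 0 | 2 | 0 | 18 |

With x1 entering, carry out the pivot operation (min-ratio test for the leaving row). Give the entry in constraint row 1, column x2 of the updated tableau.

Ratio test on column x1 — row 1: (27/2)/(7/2) = 27/7; row 2: (9/4)/(3/4) = 3; row 3: entry -3 ≤ 0. Minimum is 3 at row 2 (x3 leaves); pivot element 3/4.
Divide row 2 by 3/4; eliminate column x1 from the other rows.
Row 1 update in column x2: 5/2 − (7/2)·(1/3) = 4/3.

4/3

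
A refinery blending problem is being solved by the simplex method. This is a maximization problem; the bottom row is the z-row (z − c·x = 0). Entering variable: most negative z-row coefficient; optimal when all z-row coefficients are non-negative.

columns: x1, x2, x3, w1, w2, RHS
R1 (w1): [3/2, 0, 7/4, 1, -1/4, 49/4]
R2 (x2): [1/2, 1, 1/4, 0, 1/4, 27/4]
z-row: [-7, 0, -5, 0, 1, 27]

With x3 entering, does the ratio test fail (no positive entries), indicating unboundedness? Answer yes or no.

Column x3 has positive entries in row(s) 1, 2, so the ratio test bounds it — not unbounded.

no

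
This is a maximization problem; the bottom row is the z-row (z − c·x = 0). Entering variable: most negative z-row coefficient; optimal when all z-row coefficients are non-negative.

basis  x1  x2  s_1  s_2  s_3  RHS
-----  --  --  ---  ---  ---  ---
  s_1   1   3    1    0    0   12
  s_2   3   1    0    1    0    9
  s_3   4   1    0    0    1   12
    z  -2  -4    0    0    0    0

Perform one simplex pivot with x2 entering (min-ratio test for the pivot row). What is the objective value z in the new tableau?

16

Ratio test on column x2 — row 1: 12/3 = 4; row 2: 9/1 = 9; row 3: 12/1 = 12. Minimum is 4 at row 1 (s_1 leaves); pivot element 3.
Pivot on row 1; the z-row RHS becomes 0 − (-4)·4 = 16.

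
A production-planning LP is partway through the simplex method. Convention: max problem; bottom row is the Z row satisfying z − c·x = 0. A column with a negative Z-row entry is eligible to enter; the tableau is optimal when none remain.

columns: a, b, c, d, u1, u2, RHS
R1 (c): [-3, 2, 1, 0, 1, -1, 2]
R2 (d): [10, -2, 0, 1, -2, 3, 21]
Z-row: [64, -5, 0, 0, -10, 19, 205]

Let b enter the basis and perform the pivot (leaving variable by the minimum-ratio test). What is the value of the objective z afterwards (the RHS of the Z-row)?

Ratio test on column b — row 1: 2/2 = 1; row 2: entry -2 ≤ 0. Minimum is 1 at row 1 (c leaves); pivot element 2.
Pivot on row 1; the Z-row RHS becomes 205 − (-5)·1 = 210.

210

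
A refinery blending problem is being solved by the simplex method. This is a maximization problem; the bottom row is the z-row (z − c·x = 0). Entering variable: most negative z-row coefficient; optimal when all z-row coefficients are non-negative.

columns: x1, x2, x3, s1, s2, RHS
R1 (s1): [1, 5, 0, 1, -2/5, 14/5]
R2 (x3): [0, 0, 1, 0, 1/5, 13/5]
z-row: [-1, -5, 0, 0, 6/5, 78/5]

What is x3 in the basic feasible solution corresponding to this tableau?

x3 is basic (row 2); its value is the RHS of that row, 13/5.

13/5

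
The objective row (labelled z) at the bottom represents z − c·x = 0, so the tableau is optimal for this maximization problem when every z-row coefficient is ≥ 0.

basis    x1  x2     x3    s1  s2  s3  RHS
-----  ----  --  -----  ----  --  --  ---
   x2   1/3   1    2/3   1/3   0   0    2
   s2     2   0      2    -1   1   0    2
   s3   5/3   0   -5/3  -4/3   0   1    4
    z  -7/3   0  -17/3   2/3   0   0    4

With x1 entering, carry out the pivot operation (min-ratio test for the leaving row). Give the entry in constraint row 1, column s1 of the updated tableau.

Ratio test on column x1 — row 1: 2/(1/3) = 6; row 2: 2/2 = 1; row 3: 4/(5/3) = 12/5. Minimum is 1 at row 2 (s2 leaves); pivot element 2.
Divide row 2 by 2; eliminate column x1 from the other rows.
Row 1 update in column s1: 1/3 − (1/3)·(-1/2) = 1/2.

1/2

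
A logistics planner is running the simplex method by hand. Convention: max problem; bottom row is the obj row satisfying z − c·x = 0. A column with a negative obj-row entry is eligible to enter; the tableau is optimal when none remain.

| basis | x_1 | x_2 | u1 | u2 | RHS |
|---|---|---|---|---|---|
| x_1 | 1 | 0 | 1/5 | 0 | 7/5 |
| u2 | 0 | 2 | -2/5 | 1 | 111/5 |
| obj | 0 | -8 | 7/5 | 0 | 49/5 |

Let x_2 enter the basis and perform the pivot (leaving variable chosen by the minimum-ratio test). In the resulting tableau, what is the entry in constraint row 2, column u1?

Ratio test on column x_2 — row 1: entry 0 ≤ 0; row 2: (111/5)/2 = 111/10. Minimum is 111/10 at row 2 (u2 leaves); pivot element 2.
Divide row 2 by 2; eliminate column x_2 from the other rows.
In the new row 2, the u1 entry is the old entry divided by the pivot: (-2/5)/2 = -1/5.

-1/5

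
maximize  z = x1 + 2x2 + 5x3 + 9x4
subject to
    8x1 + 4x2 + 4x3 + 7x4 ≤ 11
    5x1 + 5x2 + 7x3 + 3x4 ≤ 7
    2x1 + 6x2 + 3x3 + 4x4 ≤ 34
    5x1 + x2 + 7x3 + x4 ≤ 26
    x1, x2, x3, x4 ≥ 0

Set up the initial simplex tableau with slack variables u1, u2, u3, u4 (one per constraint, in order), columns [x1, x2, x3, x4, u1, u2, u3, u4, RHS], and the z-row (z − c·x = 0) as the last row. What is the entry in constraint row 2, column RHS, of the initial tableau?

7

The RHS of constraint 2 is b_2 = 7.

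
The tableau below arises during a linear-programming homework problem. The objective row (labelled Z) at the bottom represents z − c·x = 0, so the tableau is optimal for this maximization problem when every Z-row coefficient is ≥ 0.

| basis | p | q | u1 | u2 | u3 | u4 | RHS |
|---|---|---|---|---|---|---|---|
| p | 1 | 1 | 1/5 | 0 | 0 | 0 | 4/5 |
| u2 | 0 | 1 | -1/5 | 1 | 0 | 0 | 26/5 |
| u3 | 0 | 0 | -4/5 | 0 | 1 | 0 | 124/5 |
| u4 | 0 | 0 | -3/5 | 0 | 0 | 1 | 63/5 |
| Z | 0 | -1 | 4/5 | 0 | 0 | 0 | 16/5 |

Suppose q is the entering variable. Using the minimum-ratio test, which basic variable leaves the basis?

p

Column q entries and ratios — p: (4/5)/1 = 4/5; u2: (26/5)/1 = 26/5; u3: 0 ≤ 0, skip; u4: 0 ≤ 0, skip.
Smallest ratio is 4/5 in the row of p, so p leaves.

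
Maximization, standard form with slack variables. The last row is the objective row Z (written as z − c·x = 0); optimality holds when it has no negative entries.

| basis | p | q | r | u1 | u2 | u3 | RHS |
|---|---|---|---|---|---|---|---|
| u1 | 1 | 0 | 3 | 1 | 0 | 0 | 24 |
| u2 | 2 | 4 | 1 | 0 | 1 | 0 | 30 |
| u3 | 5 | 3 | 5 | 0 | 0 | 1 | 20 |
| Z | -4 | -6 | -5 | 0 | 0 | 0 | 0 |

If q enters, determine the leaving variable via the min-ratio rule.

Column q entries and ratios — u1: 0 ≤ 0, skip; u2: 30/4 = 15/2; u3: 20/3 = 20/3.
Smallest ratio is 20/3 in the row of u3, so u3 leaves.

u3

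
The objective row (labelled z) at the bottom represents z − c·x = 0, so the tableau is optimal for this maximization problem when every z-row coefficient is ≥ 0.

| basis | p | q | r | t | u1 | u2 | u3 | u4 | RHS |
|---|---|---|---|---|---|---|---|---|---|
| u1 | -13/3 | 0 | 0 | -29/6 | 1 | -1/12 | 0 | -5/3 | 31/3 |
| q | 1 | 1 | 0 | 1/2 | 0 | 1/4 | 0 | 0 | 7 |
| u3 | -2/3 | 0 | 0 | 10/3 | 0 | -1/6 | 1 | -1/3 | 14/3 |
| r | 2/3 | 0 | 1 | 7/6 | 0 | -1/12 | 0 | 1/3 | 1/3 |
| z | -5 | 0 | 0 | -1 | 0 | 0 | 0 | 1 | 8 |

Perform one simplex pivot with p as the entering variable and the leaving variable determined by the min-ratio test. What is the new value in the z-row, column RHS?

Ratio test on column p — row 1: entry -13/3 ≤ 0; row 2: 7/1 = 7; row 3: entry -2/3 ≤ 0; row 4: (1/3)/(2/3) = 1/2. Minimum is 1/2 at row 4 (r leaves); pivot element 2/3.
Divide row 4 by 2/3; eliminate column p from the other rows.
z-row update in column RHS: 8 − (-5)·(1/2) = 21/2.

21/2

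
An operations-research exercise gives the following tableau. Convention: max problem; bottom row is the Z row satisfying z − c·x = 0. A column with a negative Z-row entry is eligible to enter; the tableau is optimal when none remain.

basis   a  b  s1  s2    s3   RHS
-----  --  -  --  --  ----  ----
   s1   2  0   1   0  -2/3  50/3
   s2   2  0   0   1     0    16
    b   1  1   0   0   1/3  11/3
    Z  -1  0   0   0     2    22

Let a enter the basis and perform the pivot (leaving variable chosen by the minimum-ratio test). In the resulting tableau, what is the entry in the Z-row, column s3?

Ratio test on column a — row 1: (50/3)/2 = 25/3; row 2: 16/2 = 8; row 3: (11/3)/1 = 11/3. Minimum is 11/3 at row 3 (b leaves); pivot element 1.
Divide row 3 by 1; eliminate column a from the other rows.
Z-row update in column s3: 2 − (-1)·(1/3) = 7/3.

7/3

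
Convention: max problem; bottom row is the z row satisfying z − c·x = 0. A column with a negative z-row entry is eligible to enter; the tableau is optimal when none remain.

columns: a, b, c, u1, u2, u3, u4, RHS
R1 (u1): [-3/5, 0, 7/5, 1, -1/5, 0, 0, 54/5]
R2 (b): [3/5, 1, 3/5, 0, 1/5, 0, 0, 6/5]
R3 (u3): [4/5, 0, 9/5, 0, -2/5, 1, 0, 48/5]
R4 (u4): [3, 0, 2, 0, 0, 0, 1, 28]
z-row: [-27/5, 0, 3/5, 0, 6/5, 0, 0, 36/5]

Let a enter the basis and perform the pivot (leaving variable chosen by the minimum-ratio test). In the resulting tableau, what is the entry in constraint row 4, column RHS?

Ratio test on column a — row 1: entry -3/5 ≤ 0; row 2: (6/5)/(3/5) = 2; row 3: (48/5)/(4/5) = 12; row 4: 28/3 = 28/3. Minimum is 2 at row 2 (b leaves); pivot element 3/5.
Divide row 2 by 3/5; eliminate column a from the other rows.
Row 4 update in column RHS: 28 − 3·2 = 22.

22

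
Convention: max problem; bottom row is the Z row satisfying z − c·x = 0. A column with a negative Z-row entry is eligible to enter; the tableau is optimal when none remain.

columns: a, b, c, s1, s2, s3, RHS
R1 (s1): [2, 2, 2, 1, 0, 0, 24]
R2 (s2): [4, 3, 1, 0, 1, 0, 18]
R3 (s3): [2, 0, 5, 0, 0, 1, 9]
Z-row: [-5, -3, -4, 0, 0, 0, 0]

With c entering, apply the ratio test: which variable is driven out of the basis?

Column c entries and ratios — s1: 24/2 = 12; s2: 18/1 = 18; s3: 9/5 = 9/5.
Smallest ratio is 9/5 in the row of s3, so s3 leaves.

s3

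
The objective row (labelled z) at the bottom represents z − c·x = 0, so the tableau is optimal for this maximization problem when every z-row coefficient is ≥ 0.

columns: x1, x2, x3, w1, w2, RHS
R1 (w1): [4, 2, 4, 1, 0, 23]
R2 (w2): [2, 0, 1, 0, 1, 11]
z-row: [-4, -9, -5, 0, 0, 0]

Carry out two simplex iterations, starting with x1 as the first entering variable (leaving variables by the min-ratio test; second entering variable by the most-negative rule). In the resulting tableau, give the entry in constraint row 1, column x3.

1

Ratio test on column x1 — row 1: 23/4 = 23/4; row 2: 11/2 = 11/2. Minimum is 11/2 at row 2 (w2 leaves); pivot element 2.
Divide row 2 by 2; eliminate column x1 from the other rows.
Second iteration: most negative z-row entry is -9 in column x2, so x2 enters.
Ratio test on column x2 — row 1: 1/2 = 1/2; row 2: entry 0 ≤ 0. Minimum is 1/2 at row 1 (w1 leaves); pivot element 2.
Divide row 1 by 2; eliminate column x2 from the other rows.
After both pivots, the entry at constraint row 1, column x3 is 1.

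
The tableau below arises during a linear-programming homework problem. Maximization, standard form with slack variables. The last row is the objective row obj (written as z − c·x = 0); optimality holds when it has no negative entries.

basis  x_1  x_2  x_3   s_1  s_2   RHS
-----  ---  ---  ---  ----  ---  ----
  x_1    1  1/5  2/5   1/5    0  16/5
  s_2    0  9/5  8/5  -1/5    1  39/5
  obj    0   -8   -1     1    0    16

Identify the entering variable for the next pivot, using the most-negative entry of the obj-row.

x_2

Negative obj-row entries: x_2: -8, x_3: -1.
The most negative is -8 in column x_2, so x_2 enters.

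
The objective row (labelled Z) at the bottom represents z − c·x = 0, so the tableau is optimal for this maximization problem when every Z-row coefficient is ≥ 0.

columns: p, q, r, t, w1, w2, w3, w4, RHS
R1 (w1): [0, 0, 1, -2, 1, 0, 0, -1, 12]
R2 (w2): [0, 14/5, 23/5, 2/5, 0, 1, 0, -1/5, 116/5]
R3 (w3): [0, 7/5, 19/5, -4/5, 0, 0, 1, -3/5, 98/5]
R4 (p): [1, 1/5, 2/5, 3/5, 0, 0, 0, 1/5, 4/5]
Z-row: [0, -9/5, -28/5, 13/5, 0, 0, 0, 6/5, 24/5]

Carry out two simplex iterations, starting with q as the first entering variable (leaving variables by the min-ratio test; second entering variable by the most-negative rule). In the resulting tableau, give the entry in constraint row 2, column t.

Ratio test on column q — row 1: entry 0 ≤ 0; row 2: (116/5)/(14/5) = 58/7; row 3: (98/5)/(7/5) = 14; row 4: (4/5)/(1/5) = 4. Minimum is 4 at row 4 (p leaves); pivot element 1/5.
Divide row 4 by 1/5; eliminate column q from the other rows.
Second iteration: most negative Z-row entry is -2 in column r, so r enters.
Ratio test on column r — row 1: 12/1 = 12; row 2: entry -1 ≤ 0; row 3: 14/1 = 14; row 4: 4/2 = 2. Minimum is 2 at row 4 (q leaves); pivot element 2.
Divide row 4 by 2; eliminate column r from the other rows.
After both pivots, the entry at constraint row 2, column t is -13/2.

-13/2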